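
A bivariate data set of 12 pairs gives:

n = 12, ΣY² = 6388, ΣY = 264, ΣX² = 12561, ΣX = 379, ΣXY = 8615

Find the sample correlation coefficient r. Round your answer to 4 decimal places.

r = (nΣXY − ΣXΣY) / √[(nΣX² − (ΣX)²)(nΣY² − (ΣY)²)]
Numerator: 12×8615 − 379×264 = 3324
Denominator: √[(150732 − 143641)(76656 − 69696)] = √[7091 × 6960] = 7025.1947
r = 3324 / 7025.1947 ≈ 0.4732

0.4732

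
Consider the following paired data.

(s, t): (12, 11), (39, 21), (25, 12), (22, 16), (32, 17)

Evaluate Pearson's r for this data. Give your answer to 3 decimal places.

0.878

n = 5, Σs = 130, Σt = 77, Σs² = 3798, Σt² = 1251, Σst = 2147
nΣst − ΣsΣt = 10735 − 10010 = 725
nΣs² − (Σs)² = 18990 − 16900 = 2090; nΣt² − (Σt)² = 6255 − 5929 = 326
r = 725 / √(2090 × 326) = 725 / 825.4332 ≈ 0.878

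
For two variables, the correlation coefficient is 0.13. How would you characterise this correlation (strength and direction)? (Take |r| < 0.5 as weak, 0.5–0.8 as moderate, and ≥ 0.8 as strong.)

r = 0.13 > 0 so the relationship is positive.
|r| = 0.13, which falls in the weak range.

weak positive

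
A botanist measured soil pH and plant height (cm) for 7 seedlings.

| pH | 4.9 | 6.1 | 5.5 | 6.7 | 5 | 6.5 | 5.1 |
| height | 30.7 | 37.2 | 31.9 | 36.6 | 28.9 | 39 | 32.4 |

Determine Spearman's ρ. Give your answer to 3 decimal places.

Rank pH: 1, 5, 4, 7, 2, 6, 3
Rank height: 2, 6, 3, 5, 1, 7, 4
d = rank(pH) − rank(height): -1, -1, 1, 2, 1, -1, -1; Σd² = 10
ρ = 1 − 6Σd² / [n(n²−1)] = 1 − 6×10 / (7×48) = 1 − 60/336 ≈ 0.821

0.821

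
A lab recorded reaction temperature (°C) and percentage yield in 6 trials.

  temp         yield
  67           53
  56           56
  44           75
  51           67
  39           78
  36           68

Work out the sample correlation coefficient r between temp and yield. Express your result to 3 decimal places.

n = 6, Σx = 293, Σy = 397, Σx² = 14979, Σy² = 26767, Σxy = 18894
nΣxy − ΣxΣy = 113364 − 116321 = -2957
nΣx² − (Σx)² = 89874 − 85849 = 4025; nΣy² − (Σy)² = 160602 − 157609 = 2993
r = -2957 / √(4025 × 2993) = -2957 / 3470.8536 ≈ -0.852

-0.852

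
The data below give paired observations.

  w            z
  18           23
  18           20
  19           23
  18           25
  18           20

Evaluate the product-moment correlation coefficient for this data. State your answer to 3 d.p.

0.206

n = 5, Σw = 91, Σz = 111, Σw² = 1657, Σz² = 2483, Σwz = 2021
nΣwz − ΣwΣz = 10105 − 10101 = 4
nΣw² − (Σw)² = 8285 − 8281 = 4; nΣz² − (Σz)² = 12415 − 12321 = 94
r = 4 / √(4 × 94) = 4 / 19.3907 ≈ 0.206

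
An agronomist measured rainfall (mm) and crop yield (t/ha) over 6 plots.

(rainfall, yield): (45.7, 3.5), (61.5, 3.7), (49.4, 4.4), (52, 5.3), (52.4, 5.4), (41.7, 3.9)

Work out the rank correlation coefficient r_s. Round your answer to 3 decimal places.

0.314

Rank rainfall: 2, 6, 3, 4, 5, 1
Rank yield: 1, 2, 4, 5, 6, 3
d = rank(rainfall) − rank(yield): 1, 4, -1, -1, -1, -2; Σd² = 24
ρ = 1 − 6Σd² / [n(n²−1)] = 1 − 6×24 / (6×35) = 1 − 144/210 ≈ 0.314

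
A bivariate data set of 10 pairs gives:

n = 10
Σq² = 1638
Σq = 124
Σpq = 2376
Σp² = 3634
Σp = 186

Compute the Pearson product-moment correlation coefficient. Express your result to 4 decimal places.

r = (nΣpq − ΣpΣq) / √[(nΣp² − (Σp)²)(nΣq² − (Σq)²)]
Numerator: 10×2376 − 186×124 = 696
Denominator: √[(36340 − 34596)(16380 − 15376)] = √[1744 × 1004] = 1323.2445
r = 696 / 1323.2445 ≈ 0.5260

0.5260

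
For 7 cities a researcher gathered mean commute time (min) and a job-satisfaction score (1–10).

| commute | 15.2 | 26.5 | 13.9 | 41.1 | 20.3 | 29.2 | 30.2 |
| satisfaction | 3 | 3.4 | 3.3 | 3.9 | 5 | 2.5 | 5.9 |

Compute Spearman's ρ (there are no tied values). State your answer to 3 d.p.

0.393

Rank commute: 2, 4, 1, 7, 3, 5, 6
Rank satisfaction: 2, 4, 3, 5, 6, 1, 7
d = rank(commute) − rank(satisfaction): 0, 0, -2, 2, -3, 4, -1; Σd² = 34
ρ = 1 − 6Σd² / [n(n²−1)] = 1 − 6×34 / (7×48) = 1 − 204/336 ≈ 0.393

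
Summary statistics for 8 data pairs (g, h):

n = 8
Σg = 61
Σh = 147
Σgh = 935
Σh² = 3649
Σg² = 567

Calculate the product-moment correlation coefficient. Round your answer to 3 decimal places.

r = (nΣgh − ΣgΣh) / √[(nΣg² − (Σg)²)(nΣh² − (Σh)²)]
Numerator: 8×935 − 61×147 = -1487
Denominator: √[(4536 − 3721)(29192 − 21609)] = √[815 × 7583] = 2485.9897
r = -1487 / 2485.9897 ≈ -0.598

-0.598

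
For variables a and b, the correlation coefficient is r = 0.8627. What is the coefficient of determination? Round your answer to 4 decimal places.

r² = (0.8627)² = 0.7443

0.7443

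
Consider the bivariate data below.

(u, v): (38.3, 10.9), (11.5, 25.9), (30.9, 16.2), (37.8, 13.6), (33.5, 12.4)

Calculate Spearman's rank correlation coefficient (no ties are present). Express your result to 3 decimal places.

Rank u: 5, 1, 2, 4, 3
Rank v: 1, 5, 4, 3, 2
d = rank(u) − rank(v): 4, -4, -2, 1, 1; Σd² = 38
ρ = 1 − 6Σd² / [n(n²−1)] = 1 − 6×38 / (5×24) = 1 − 228/120 ≈ -0.900

-0.900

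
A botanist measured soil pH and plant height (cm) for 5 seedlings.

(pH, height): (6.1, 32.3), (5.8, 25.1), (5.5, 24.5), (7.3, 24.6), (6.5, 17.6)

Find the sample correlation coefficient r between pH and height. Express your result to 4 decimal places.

-0.2094

n = 5, Σx = 31.2, Σy = 124.1, Σx² = 196.64, Σy² = 3188.47, Σxy = 771.34
nΣxy − ΣxΣy = 3856.7 − 3871.92 = -15.22
nΣx² − (Σx)² = 983.2 − 973.44 = 9.76; nΣy² − (Σy)² = 15942.35 − 15400.81 = 541.54
r = -15.22 / √(9.76 × 541.54) = -15.22 / 72.7010 ≈ -0.2094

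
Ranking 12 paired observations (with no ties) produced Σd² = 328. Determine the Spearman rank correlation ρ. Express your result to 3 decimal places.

ρ = 1 − 6Σd² / [n(n²−1)] = 1 − 6×328 / (12×143)
  = 1 − 1968/1716 = 1 − 1.1469 ≈ -0.147

-0.147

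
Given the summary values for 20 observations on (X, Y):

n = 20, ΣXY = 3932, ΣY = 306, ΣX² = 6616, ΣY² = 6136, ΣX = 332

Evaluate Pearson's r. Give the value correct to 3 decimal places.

-0.905

r = (nΣXY − ΣXΣY) / √[(nΣX² − (ΣX)²)(nΣY² − (ΣY)²)]
Numerator: 20×3932 − 332×306 = -22952
Denominator: √[(132320 − 110224)(122720 − 93636)] = √[22096 × 29084] = 25350.3464
r = -22952 / 25350.3464 ≈ -0.905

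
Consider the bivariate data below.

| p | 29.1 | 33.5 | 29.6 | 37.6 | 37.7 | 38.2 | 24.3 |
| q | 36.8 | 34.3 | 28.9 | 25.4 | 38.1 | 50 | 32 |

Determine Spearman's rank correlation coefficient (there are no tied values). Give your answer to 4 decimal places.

0.4643

Rank p: 2, 4, 3, 5, 6, 7, 1
Rank q: 5, 4, 2, 1, 6, 7, 3
d = rank(p) − rank(q): -3, 0, 1, 4, 0, 0, -2; Σd² = 30
ρ = 1 − 6Σd² / [n(n²−1)] = 1 − 6×30 / (7×48) = 1 − 180/336 ≈ 0.4643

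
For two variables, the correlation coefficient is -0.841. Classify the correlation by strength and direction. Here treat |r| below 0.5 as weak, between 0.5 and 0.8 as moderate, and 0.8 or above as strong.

strong negative

r = -0.841 < 0 so the relationship is negative.
|r| = 0.841, which falls in the strong range.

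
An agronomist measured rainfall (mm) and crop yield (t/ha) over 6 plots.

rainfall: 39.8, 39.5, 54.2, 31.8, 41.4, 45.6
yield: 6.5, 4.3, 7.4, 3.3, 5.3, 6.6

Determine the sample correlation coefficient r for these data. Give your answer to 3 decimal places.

0.871

n = 6, Σx = 252.3, Σy = 33.4, Σx² = 10886.49, Σy² = 198.04, Σxy = 1454.95
nΣxy − ΣxΣy = 8729.7 − 8426.82 = 302.88
nΣx² − (Σx)² = 65318.94 − 63655.29 = 1663.65; nΣy² − (Σy)² = 1188.24 − 1115.56 = 72.68
r = 302.88 / √(1663.65 × 72.68) = 302.88 / 347.7270 ≈ 0.871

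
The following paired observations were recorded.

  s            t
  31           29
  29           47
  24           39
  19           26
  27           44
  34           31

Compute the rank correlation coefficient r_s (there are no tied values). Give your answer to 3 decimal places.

0.143

Rank s: 5, 4, 2, 1, 3, 6
Rank t: 2, 6, 4, 1, 5, 3
d = rank(s) − rank(t): 3, -2, -2, 0, -2, 3; Σd² = 30
ρ = 1 − 6Σd² / [n(n²−1)] = 1 − 6×30 / (6×35) = 1 − 180/210 ≈ 0.143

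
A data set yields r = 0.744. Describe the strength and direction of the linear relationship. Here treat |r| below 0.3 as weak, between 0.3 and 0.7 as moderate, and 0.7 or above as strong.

r = 0.744 > 0 so the relationship is positive.
|r| = 0.744, which falls in the strong range.

strong positive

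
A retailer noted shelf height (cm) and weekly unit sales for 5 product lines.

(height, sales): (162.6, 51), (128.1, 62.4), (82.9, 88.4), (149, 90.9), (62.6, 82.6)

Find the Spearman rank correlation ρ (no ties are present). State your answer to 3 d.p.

Rank height: 5, 3, 2, 4, 1
Rank sales: 1, 2, 4, 5, 3
d = rank(height) − rank(sales): 4, 1, -2, -1, -2; Σd² = 26
ρ = 1 − 6Σd² / [n(n²−1)] = 1 − 6×26 / (5×24) = 1 − 156/120 ≈ -0.300

-0.300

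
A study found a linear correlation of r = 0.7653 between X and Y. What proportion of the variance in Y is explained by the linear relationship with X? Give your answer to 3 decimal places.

0.586

r² = (0.7653)² = 0.586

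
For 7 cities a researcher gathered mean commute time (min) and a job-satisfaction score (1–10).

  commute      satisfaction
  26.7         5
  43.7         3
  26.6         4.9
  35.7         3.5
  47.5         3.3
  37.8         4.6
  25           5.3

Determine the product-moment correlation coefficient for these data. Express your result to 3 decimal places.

n = 7, Σx = 243, Σy = 29.6, Σx² = 8914.72, Σy² = 130.4, Σxy = 983.02
nΣxy − ΣxΣy = 6881.14 − 7192.8 = -311.66
nΣx² − (Σx)² = 62403.04 − 59049 = 3354.04; nΣy² − (Σy)² = 912.8 − 876.16 = 36.64
r = -311.66 / √(3354.04 × 36.64) = -311.66 / 350.5596 ≈ -0.889

-0.889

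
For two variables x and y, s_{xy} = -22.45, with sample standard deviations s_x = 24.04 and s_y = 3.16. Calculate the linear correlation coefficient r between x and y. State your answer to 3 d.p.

r = Cov(x,y) / (s_x · s_y) = -22.45 / (24.04 × 3.16)
  = -22.45 / 75.9664 ≈ -0.296

-0.296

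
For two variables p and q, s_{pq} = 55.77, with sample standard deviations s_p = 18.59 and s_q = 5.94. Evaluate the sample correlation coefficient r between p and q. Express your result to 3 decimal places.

0.505

r = Cov(p,q) / (s_p · s_q) = 55.77 / (18.59 × 5.94)
  = 55.77 / 110.4246 ≈ 0.505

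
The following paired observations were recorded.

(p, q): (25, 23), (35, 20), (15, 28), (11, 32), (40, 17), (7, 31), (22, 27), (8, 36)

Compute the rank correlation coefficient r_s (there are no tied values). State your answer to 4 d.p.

-0.9286

Rank p: 6, 7, 4, 3, 8, 1, 5, 2
Rank q: 3, 2, 5, 7, 1, 6, 4, 8
d = rank(p) − rank(q): 3, 5, -1, -4, 7, -5, 1, -6; Σd² = 162
ρ = 1 − 6Σd² / [n(n²−1)] = 1 − 6×162 / (8×63) = 1 − 972/504 ≈ -0.9286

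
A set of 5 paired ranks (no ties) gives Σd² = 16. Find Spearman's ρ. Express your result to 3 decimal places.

ρ = 1 − 6Σd² / [n(n²−1)] = 1 − 6×16 / (5×24)
  = 1 − 96/120 = 1 − 0.8000 ≈ 0.200

0.200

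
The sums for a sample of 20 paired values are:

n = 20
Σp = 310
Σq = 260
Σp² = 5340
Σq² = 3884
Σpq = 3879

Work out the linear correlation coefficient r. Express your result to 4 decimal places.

r = (nΣpq − ΣpΣq) / √[(nΣp² − (Σp)²)(nΣq² − (Σq)²)]
Numerator: 20×3879 − 310×260 = -3020
Denominator: √[(106800 − 96100)(77680 − 67600)] = √[10700 × 10080] = 10385.3743
r = -3020 / 10385.3743 ≈ -0.2908

-0.2908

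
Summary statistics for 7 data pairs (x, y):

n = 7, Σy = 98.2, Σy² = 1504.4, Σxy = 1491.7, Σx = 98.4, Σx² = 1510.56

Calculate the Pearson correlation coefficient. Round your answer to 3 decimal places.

0.876

r = (nΣxy − ΣxΣy) / √[(nΣx² − (Σx)²)(nΣy² − (Σy)²)]
Numerator: 7×1491.7 − 98.4×98.2 = 779.02
Denominator: √[(10573.92 − 9682.56)(10530.8 − 9643.24)] = √[891.36 × 887.56] = 889.4580
r = 779.02 / 889.4580 ≈ 0.876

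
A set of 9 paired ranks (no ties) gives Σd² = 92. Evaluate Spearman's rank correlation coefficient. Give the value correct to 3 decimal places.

0.233

ρ = 1 − 6Σd² / [n(n²−1)] = 1 − 6×92 / (9×80)
  = 1 − 552/720 = 1 − 0.7667 ≈ 0.233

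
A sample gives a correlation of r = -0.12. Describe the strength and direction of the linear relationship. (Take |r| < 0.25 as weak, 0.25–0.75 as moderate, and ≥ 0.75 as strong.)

r = -0.12 < 0 so the relationship is negative.
|r| = 0.12, which falls in the weak range.

weak negative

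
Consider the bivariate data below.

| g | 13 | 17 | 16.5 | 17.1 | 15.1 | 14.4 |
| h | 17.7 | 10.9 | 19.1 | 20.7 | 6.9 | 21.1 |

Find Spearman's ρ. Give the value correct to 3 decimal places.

Rank g: 1, 5, 4, 6, 3, 2
Rank h: 3, 2, 4, 5, 1, 6
d = rank(g) − rank(h): -2, 3, 0, 1, 2, -4; Σd² = 34
ρ = 1 − 6Σd² / [n(n²−1)] = 1 − 6×34 / (6×35) = 1 − 204/210 ≈ 0.029

0.029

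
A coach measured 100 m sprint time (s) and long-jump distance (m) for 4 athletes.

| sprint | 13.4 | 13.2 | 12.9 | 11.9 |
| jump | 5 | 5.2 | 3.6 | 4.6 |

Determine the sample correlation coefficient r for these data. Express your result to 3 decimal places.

0.267

n = 4, Σx = 51.4, Σy = 18.4, Σx² = 661.82, Σy² = 86.16, Σxy = 236.82
nΣxy − ΣxΣy = 947.28 − 945.76 = 1.52
nΣx² − (Σx)² = 2647.28 − 2641.96 = 5.32; nΣy² − (Σy)² = 344.64 − 338.56 = 6.08
r = 1.52 / √(5.32 × 6.08) = 1.52 / 5.6873 ≈ 0.267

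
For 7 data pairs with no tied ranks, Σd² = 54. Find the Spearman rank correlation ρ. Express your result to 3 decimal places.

ρ = 1 − 6Σd² / [n(n²−1)] = 1 − 6×54 / (7×48)
  = 1 − 324/336 = 1 − 0.9643 ≈ 0.036

0.036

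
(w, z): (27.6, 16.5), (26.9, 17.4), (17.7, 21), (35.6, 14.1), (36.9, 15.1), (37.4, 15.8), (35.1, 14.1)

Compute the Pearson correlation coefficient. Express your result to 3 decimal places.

n = 7, Σw = 217.2, Σz = 114, Σw² = 7058.4, Σz² = 1891.28, Σwz = 3440.14
nΣwz − ΣwΣz = 24080.98 − 24760.8 = -679.82
nΣw² − (Σw)² = 49408.8 − 47175.84 = 2232.96; nΣz² − (Σz)² = 13238.96 − 12996 = 242.96
r = -679.82 / √(2232.96 × 242.96) = -679.82 / 736.5595 ≈ -0.923

-0.923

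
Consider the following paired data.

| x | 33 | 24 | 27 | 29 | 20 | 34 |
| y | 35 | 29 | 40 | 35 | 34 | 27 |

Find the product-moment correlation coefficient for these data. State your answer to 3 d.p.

-0.181

n = 6, Σx = 167, Σy = 200, Σx² = 4791, Σy² = 6776, Σxy = 5544
nΣxy − ΣxΣy = 33264 − 33400 = -136
nΣx² − (Σx)² = 28746 − 27889 = 857; nΣy² − (Σy)² = 40656 − 40000 = 656
r = -136 / √(857 × 656) = -136 / 749.7946 ≈ -0.181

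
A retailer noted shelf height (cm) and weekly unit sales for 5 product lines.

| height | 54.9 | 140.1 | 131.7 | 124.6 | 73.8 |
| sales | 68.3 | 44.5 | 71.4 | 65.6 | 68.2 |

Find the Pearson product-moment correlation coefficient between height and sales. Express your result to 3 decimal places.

n = 5, Σx = 525.1, Σy = 318, Σx² = 60958.51, Σy² = 20697.7, Σxy = 32594.42
nΣxy − ΣxΣy = 162972.1 − 166981.8 = -4009.7
nΣx² − (Σx)² = 304792.55 − 275730.01 = 29062.54; nΣy² − (Σy)² = 103488.5 − 101124 = 2364.5
r = -4009.7 / √(29062.54 × 2364.5) = -4009.7 / 8289.6547 ≈ -0.484

-0.484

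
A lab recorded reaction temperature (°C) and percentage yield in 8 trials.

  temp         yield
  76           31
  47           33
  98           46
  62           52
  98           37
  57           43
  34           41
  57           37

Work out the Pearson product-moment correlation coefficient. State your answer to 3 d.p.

0.053

n = 8, Σx = 529, Σy = 320, Σx² = 38691, Σy² = 13138, Σxy = 21219
nΣxy − ΣxΣy = 169752 − 169280 = 472
nΣx² − (Σx)² = 309528 − 279841 = 29687; nΣy² − (Σy)² = 105104 − 102400 = 2704
r = 472 / √(29687 × 2704) = 472 / 8959.5562 ≈ 0.053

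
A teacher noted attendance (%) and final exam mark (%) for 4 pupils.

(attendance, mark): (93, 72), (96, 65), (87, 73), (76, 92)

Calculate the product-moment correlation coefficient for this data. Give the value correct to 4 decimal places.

-0.9696

n = 4, Σx = 352, Σy = 302, Σx² = 31210, Σy² = 23202, Σxy = 26279
nΣxy − ΣxΣy = 105116 − 106304 = -1188
nΣx² − (Σx)² = 124840 − 123904 = 936; nΣy² − (Σy)² = 92808 − 91204 = 1604
r = -1188 / √(936 × 1604) = -1188 / 1225.2934 ≈ -0.9696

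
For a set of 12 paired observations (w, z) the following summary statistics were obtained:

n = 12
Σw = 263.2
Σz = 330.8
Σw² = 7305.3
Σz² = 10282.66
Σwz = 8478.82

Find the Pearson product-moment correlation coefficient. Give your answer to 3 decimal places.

0.916

r = (nΣwz − ΣwΣz) / √[(nΣw² − (Σw)²)(nΣz² − (Σz)²)]
Numerator: 12×8478.82 − 263.2×330.8 = 14679.28
Denominator: √[(87663.6 − 69274.24)(123391.92 − 109428.64)] = √[18389.36 × 13963.28] = 16024.2249
r = 14679.28 / 16024.2249 ≈ 0.916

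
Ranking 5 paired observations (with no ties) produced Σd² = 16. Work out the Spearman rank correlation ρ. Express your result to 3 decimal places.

ρ = 1 − 6Σd² / [n(n²−1)] = 1 − 6×16 / (5×24)
  = 1 − 96/120 = 1 − 0.8000 ≈ 0.200

0.200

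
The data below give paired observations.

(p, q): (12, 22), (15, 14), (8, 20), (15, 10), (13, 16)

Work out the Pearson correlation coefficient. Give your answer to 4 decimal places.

-0.7487

n = 5, Σp = 63, Σq = 82, Σp² = 827, Σq² = 1436, Σpq = 992
nΣpq − ΣpΣq = 4960 − 5166 = -206
nΣp² − (Σp)² = 4135 − 3969 = 166; nΣq² − (Σq)² = 7180 − 6724 = 456
r = -206 / √(166 × 456) = -206 / 275.1291 ≈ -0.7487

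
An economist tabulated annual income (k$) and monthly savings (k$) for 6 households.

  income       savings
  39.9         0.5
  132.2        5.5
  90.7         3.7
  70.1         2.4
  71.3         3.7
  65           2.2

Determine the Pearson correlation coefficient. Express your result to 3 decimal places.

0.946

n = 6, Σx = 469.2, Σy = 18, Σx² = 41518.04, Σy² = 68.48, Σxy = 1657.69
nΣxy − ΣxΣy = 9946.14 − 8445.6 = 1500.54
nΣx² − (Σx)² = 249108.24 − 220148.64 = 28959.6; nΣy² − (Σy)² = 410.88 − 324 = 86.88
r = 1500.54 / √(28959.6 × 86.88) = 1500.54 / 1586.1936 ≈ 0.946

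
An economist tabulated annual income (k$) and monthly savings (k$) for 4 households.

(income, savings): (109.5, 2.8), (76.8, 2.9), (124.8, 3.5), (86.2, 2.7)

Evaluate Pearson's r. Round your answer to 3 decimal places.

0.717

n = 4, Σx = 397.3, Σy = 11.9, Σx² = 40893.97, Σy² = 35.79, Σxy = 1198.86
nΣxy − ΣxΣy = 4795.44 − 4727.87 = 67.57
nΣx² − (Σx)² = 163575.88 − 157847.29 = 5728.59; nΣy² − (Σy)² = 143.16 − 141.61 = 1.55
r = 67.57 / √(5728.59 × 1.55) = 67.57 / 94.2301 ≈ 0.717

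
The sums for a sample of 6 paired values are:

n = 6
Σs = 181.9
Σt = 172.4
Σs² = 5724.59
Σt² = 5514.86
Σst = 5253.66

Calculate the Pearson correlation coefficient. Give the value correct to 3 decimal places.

r = (nΣst − ΣsΣt) / √[(nΣs² − (Σs)²)(nΣt² − (Σt)²)]
Numerator: 6×5253.66 − 181.9×172.4 = 162.4
Denominator: √[(34347.54 − 33087.61)(33089.16 − 29721.76)] = √[1259.93 × 3367.4] = 2059.7787
r = 162.4 / 2059.7787 ≈ 0.079

0.079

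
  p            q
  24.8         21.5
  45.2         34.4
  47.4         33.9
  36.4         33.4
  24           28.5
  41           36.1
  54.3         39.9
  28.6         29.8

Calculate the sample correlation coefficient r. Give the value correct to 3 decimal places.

0.877

n = 8, Σp = 301.7, Σq = 257.5, Σp² = 12253.25, Σq² = 8505.89, Σpq = 10093.65
nΣpq − ΣpΣq = 80749.2 − 77687.75 = 3061.45
nΣp² − (Σp)² = 98026 − 91022.89 = 7003.11; nΣq² − (Σq)² = 68047.12 − 66306.25 = 1740.87
r = 3061.45 / √(7003.11 × 1740.87) = 3061.45 / 3491.6334 ≈ 0.877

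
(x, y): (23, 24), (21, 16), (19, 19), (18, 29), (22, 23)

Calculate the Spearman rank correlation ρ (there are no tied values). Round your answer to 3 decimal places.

-0.100

Rank x: 5, 3, 2, 1, 4
Rank y: 4, 1, 2, 5, 3
d = rank(x) − rank(y): 1, 2, 0, -4, 1; Σd² = 22
ρ = 1 − 6Σd² / [n(n²−1)] = 1 − 6×22 / (5×24) = 1 − 132/120 ≈ -0.100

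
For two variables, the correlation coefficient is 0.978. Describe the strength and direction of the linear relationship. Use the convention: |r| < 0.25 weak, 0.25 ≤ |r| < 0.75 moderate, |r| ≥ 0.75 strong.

r = 0.978 > 0 so the relationship is positive.
|r| = 0.978, which falls in the strong range.

strong positive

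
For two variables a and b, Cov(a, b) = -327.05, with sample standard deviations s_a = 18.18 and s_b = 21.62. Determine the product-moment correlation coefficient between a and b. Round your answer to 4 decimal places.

-0.8321

r = Cov(a,b) / (s_a · s_b) = -327.05 / (18.18 × 21.62)
  = -327.05 / 393.0516 ≈ -0.8321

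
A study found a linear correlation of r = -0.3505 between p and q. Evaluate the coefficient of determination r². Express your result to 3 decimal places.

r² = (-0.3505)² = 0.123

0.123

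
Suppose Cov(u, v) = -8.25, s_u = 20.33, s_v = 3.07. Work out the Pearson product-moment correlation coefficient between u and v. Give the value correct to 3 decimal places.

-0.132

r = Cov(u,v) / (s_u · s_v) = -8.25 / (20.33 × 3.07)
  = -8.25 / 62.4131 ≈ -0.132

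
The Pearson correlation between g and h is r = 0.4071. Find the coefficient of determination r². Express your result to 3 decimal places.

r² = (0.4071)² = 0.166

0.166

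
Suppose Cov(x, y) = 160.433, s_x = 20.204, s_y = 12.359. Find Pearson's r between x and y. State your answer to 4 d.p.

r = Cov(x,y) / (s_x · s_y) = 160.433 / (20.204 × 12.359)
  = 160.433 / 249.7012 ≈ 0.6425

0.6425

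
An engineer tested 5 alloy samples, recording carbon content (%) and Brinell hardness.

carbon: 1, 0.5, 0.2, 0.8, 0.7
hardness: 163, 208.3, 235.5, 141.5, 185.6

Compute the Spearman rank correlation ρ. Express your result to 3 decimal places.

Rank carbon: 5, 2, 1, 4, 3
Rank hardness: 2, 4, 5, 1, 3
d = rank(carbon) − rank(hardness): 3, -2, -4, 3, 0; Σd² = 38
ρ = 1 − 6Σd² / [n(n²−1)] = 1 − 6×38 / (5×24) = 1 − 228/120 ≈ -0.900

-0.900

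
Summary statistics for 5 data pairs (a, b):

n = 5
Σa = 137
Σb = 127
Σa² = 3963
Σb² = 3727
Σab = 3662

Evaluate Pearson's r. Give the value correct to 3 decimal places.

r = (nΣab − ΣaΣb) / √[(nΣa² − (Σa)²)(nΣb² − (Σb)²)]
Numerator: 5×3662 − 137×127 = 911
Denominator: √[(19815 − 18769)(18635 − 16129)] = √[1046 × 2506] = 1619.0355
r = 911 / 1619.0355 ≈ 0.563

0.563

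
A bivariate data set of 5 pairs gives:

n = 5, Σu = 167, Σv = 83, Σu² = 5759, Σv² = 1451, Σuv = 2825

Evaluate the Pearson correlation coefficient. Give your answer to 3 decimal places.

r = (nΣuv − ΣuΣv) / √[(nΣu² − (Σu)²)(nΣv² − (Σv)²)]
Numerator: 5×2825 − 167×83 = 264
Denominator: √[(28795 − 27889)(7255 − 6889)] = √[906 × 366] = 575.8437
r = 264 / 575.8437 ≈ 0.458

0.458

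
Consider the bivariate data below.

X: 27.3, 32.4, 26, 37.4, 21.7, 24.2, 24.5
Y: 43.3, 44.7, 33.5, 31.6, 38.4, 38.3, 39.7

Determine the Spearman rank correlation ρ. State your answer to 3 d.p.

Rank X: 5, 6, 4, 7, 1, 2, 3
Rank Y: 6, 7, 2, 1, 4, 3, 5
d = rank(X) − rank(Y): -1, -1, 2, 6, -3, -1, -2; Σd² = 56
ρ = 1 − 6Σd² / [n(n²−1)] = 1 − 6×56 / (7×48) = 1 − 336/336 ≈ 0.000

0.000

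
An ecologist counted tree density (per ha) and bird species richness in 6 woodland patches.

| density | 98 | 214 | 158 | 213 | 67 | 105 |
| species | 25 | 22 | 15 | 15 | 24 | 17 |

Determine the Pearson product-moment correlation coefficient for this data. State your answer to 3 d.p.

-0.494

n = 6, Σx = 855, Σy = 118, Σx² = 141247, Σy² = 2424, Σxy = 16116
nΣxy − ΣxΣy = 96696 − 100890 = -4194
nΣx² − (Σx)² = 847482 − 731025 = 116457; nΣy² − (Σy)² = 14544 − 13924 = 620
r = -4194 / √(116457 × 620) = -4194 / 8497.2549 ≈ -0.494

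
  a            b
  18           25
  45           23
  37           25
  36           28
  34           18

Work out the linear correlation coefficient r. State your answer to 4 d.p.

n = 5, Σa = 170, Σb = 119, Σa² = 6170, Σb² = 2887, Σab = 4030
nΣab − ΣaΣb = 20150 − 20230 = -80
nΣa² − (Σa)² = 30850 − 28900 = 1950; nΣb² − (Σb)² = 14435 − 14161 = 274
r = -80 / √(1950 × 274) = -80 / 730.9583 ≈ -0.1094

-0.1094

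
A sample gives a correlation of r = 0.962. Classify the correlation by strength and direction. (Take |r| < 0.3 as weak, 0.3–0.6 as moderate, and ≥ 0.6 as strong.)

strong positive

r = 0.962 > 0 so the relationship is positive.
|r| = 0.962, which falls in the strong range.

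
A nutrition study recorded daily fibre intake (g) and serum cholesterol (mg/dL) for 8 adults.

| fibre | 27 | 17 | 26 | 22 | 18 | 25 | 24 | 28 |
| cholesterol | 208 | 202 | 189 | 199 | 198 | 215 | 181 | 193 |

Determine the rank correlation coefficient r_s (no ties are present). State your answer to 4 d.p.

Rank fibre: 7, 1, 6, 3, 2, 5, 4, 8
Rank cholesterol: 7, 6, 2, 5, 4, 8, 1, 3
d = rank(fibre) − rank(cholesterol): 0, -5, 4, -2, -2, -3, 3, 5; Σd² = 92
ρ = 1 − 6Σd² / [n(n²−1)] = 1 − 6×92 / (8×63) = 1 − 552/504 ≈ -0.0952

-0.0952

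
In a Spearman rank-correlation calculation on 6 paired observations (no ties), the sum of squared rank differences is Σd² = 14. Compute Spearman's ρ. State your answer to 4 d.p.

0.6000

ρ = 1 − 6Σd² / [n(n²−1)] = 1 − 6×14 / (6×35)
  = 1 − 84/210 = 1 − 0.40000 ≈ 0.6000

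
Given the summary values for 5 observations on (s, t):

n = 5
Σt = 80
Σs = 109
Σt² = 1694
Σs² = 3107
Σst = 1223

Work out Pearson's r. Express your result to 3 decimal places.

r = (nΣst − ΣsΣt) / √[(nΣs² − (Σs)²)(nΣt² − (Σt)²)]
Numerator: 5×1223 − 109×80 = -2605
Denominator: √[(15535 − 11881)(8470 − 6400)] = √[3654 × 2070] = 2750.2327
r = -2605 / 2750.2327 ≈ -0.947

-0.947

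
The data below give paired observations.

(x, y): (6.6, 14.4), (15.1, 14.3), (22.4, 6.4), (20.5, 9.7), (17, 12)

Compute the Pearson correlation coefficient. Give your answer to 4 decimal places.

n = 5, Σx = 81.6, Σy = 56.8, Σx² = 1482.58, Σy² = 690.9, Σxy = 857.18
nΣxy − ΣxΣy = 4285.9 − 4634.88 = -348.98
nΣx² − (Σx)² = 7412.9 − 6658.56 = 754.34; nΣy² − (Σy)² = 3454.5 − 3226.24 = 228.26
r = -348.98 / √(754.34 × 228.26) = -348.98 / 414.9526 ≈ -0.8410

-0.8410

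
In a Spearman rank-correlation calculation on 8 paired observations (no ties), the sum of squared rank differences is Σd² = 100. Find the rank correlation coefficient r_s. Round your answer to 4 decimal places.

-0.1905

ρ = 1 − 6Σd² / [n(n²−1)] = 1 − 6×100 / (8×63)
  = 1 − 600/504 = 1 − 1.19048 ≈ -0.1905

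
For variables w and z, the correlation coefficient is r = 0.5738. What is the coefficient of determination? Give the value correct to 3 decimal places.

r² = (0.5738)² = 0.329

0.329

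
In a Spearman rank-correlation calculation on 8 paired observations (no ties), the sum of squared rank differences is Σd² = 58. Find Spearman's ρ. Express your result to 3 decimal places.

ρ = 1 − 6Σd² / [n(n²−1)] = 1 − 6×58 / (8×63)
  = 1 − 348/504 = 1 − 0.6905 ≈ 0.310

0.310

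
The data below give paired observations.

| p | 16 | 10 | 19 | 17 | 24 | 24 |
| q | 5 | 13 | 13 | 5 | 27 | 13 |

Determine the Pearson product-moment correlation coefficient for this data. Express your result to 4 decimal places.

0.5083

n = 6, Σp = 110, Σq = 76, Σp² = 2158, Σq² = 1286, Σpq = 1502
nΣpq − ΣpΣq = 9012 − 8360 = 652
nΣp² − (Σp)² = 12948 − 12100 = 848; nΣq² − (Σq)² = 7716 − 5776 = 1940
r = 652 / √(848 × 1940) = 652 / 1282.6223 ≈ 0.5083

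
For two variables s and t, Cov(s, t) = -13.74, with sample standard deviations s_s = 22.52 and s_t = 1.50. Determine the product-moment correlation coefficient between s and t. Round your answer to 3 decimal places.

-0.407

r = Cov(s,t) / (s_s · s_t) = -13.74 / (22.52 × 1.50)
  = -13.74 / 33.7800 ≈ -0.407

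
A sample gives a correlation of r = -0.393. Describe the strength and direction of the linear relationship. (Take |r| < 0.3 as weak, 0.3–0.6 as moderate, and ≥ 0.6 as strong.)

moderate negative

r = -0.393 < 0 so the relationship is negative.
|r| = 0.393, which falls in the moderate range.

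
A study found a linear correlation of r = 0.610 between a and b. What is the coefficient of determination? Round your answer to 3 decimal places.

0.372

r² = (0.610)² = 0.372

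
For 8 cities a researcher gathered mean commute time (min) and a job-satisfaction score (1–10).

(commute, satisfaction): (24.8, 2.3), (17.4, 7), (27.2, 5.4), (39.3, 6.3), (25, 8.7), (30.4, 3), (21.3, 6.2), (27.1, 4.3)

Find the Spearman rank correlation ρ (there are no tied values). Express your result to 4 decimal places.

Rank commute: 3, 1, 6, 8, 4, 7, 2, 5
Rank satisfaction: 1, 7, 4, 6, 8, 2, 5, 3
d = rank(commute) − rank(satisfaction): 2, -6, 2, 2, -4, 5, -3, 2; Σd² = 102
ρ = 1 − 6Σd² / [n(n²−1)] = 1 − 6×102 / (8×63) = 1 − 612/504 ≈ -0.2143

-0.2143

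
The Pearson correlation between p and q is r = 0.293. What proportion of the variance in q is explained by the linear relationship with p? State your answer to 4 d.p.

r² = (0.293)² = 0.0858

0.0858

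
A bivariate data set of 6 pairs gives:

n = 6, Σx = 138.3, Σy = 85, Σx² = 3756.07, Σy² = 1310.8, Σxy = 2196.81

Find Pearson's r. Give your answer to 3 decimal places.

0.965

r = (nΣxy − ΣxΣy) / √[(nΣx² − (Σx)²)(nΣy² − (Σy)²)]
Numerator: 6×2196.81 − 138.3×85 = 1425.36
Denominator: √[(22536.42 − 19126.89)(7864.8 − 7225)] = √[3409.53 × 639.8] = 1476.9622
r = 1425.36 / 1476.9622 ≈ 0.965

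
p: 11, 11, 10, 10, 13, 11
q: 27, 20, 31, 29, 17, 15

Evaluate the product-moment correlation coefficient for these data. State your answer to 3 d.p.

-0.708

n = 6, Σp = 66, Σq = 139, Σp² = 732, Σq² = 3445, Σpq = 1503
nΣpq − ΣpΣq = 9018 − 9174 = -156
nΣp² − (Σp)² = 4392 − 4356 = 36; nΣq² − (Σq)² = 20670 − 19321 = 1349
r = -156 / √(36 × 1349) = -156 / 220.3724 ≈ -0.708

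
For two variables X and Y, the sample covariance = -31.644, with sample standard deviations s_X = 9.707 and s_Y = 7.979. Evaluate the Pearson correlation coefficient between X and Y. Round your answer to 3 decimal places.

r = Cov(X,Y) / (s_X · s_Y) = -31.644 / (9.707 × 7.979)
  = -31.644 / 77.4522 ≈ -0.409

-0.409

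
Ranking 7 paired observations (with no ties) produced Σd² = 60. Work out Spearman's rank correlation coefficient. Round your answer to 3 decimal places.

ρ = 1 − 6Σd² / [n(n²−1)] = 1 − 6×60 / (7×48)
  = 1 − 360/336 = 1 − 1.0714 ≈ -0.071

-0.071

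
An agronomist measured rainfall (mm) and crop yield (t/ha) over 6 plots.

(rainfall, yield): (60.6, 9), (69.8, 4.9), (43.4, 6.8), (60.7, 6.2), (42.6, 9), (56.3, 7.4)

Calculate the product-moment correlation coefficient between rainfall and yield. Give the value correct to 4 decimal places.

-0.5478

n = 6, Σx = 333.4, Σy = 43.3, Σx² = 19096.9, Σy² = 325.45, Σxy = 2358.9
nΣxy − ΣxΣy = 14153.4 − 14436.22 = -282.82
nΣx² − (Σx)² = 114581.4 − 111155.56 = 3425.84; nΣy² − (Σy)² = 1952.7 − 1874.89 = 77.81
r = -282.82 / √(3425.84 × 77.81) = -282.82 / 516.2990 ≈ -0.5478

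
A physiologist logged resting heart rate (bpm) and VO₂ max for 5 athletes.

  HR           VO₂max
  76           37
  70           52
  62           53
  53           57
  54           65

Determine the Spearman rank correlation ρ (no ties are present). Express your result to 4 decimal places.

-0.9000

Rank HR: 5, 4, 3, 1, 2
Rank VO₂max: 1, 2, 3, 4, 5
d = rank(HR) − rank(VO₂max): 4, 2, 0, -3, -3; Σd² = 38
ρ = 1 − 6Σd² / [n(n²−1)] = 1 − 6×38 / (5×24) = 1 − 228/120 ≈ -0.9000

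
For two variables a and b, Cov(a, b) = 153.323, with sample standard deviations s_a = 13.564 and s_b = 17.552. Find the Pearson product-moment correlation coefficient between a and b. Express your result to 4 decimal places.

r = Cov(a,b) / (s_a · s_b) = 153.323 / (13.564 × 17.552)
  = 153.323 / 238.0753 ≈ 0.6440

0.6440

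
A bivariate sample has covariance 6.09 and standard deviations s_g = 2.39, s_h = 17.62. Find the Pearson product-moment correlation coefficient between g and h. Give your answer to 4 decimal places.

r = Cov(g,h) / (s_g · s_h) = 6.09 / (2.39 × 17.62)
  = 6.09 / 42.1118 ≈ 0.1446

0.1446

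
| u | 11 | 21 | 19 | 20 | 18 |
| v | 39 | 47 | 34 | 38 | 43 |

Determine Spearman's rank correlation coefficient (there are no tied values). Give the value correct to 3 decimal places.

Rank u: 1, 5, 3, 4, 2
Rank v: 3, 5, 1, 2, 4
d = rank(u) − rank(v): -2, 0, 2, 2, -2; Σd² = 16
ρ = 1 − 6Σd² / [n(n²−1)] = 1 − 6×16 / (5×24) = 1 − 96/120 ≈ 0.200

0.200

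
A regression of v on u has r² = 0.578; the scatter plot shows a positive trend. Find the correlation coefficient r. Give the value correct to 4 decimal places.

0.7603

|r| = √0.578 = 0.7603
The association is positive, so r = 0.7603.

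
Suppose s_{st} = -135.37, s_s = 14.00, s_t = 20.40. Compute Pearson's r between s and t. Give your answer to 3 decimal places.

r = Cov(s,t) / (s_s · s_t) = -135.37 / (14.00 × 20.40)
  = -135.37 / 285.6000 ≈ -0.474

-0.474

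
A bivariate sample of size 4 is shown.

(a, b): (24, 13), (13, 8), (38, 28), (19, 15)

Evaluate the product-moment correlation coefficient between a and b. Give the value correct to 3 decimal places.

n = 4, Σa = 94, Σb = 64, Σa² = 2550, Σb² = 1242, Σab = 1765
nΣab − ΣaΣb = 7060 − 6016 = 1044
nΣa² − (Σa)² = 10200 − 8836 = 1364; nΣb² − (Σb)² = 4968 − 4096 = 872
r = 1044 / √(1364 × 872) = 1044 / 1090.5998 ≈ 0.957

0.957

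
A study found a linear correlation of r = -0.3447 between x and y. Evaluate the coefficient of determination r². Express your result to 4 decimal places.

0.1188

r² = (-0.3447)² = 0.1188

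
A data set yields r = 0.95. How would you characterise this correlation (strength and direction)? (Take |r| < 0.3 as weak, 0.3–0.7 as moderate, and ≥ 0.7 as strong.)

strong positive

r = 0.95 > 0 so the relationship is positive.
|r| = 0.95, which falls in the strong range.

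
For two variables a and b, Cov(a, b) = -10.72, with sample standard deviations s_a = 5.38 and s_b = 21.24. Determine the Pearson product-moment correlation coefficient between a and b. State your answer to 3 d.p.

-0.094

r = Cov(a,b) / (s_a · s_b) = -10.72 / (5.38 × 21.24)
  = -10.72 / 114.2712 ≈ -0.094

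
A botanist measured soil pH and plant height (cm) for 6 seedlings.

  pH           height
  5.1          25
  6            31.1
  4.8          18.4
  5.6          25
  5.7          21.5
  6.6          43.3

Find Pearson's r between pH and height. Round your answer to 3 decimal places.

0.886

n = 6, Σx = 33.8, Σy = 164.3, Σx² = 192.46, Σy² = 4892.91, Σxy = 950.75
nΣxy − ΣxΣy = 5704.5 − 5553.34 = 151.16
nΣx² − (Σx)² = 1154.76 − 1142.44 = 12.32; nΣy² − (Σy)² = 29357.46 − 26994.49 = 2362.97
r = 151.16 / √(12.32 × 2362.97) = 151.16 / 170.6218 ≈ 0.886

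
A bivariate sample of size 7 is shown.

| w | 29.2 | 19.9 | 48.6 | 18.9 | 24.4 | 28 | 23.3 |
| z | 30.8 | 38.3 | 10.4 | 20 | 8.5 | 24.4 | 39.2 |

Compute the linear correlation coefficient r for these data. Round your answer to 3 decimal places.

n = 7, Σw = 192.3, Σz = 171.6, Σw² = 5890.07, Σz² = 5127.94, Σwz = 4348.93
nΣwz − ΣwΣz = 30442.51 − 32998.68 = -2556.17
nΣw² − (Σw)² = 41230.49 − 36979.29 = 4251.2; nΣz² − (Σz)² = 35895.58 − 29446.56 = 6449.02
r = -2556.17 / √(4251.2 × 6449.02) = -2556.17 / 5236.0361 ≈ -0.488

-0.488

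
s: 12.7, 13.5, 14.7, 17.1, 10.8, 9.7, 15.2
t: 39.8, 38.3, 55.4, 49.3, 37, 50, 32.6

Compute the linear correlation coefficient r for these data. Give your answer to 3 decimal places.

n = 7, Σs = 93.7, Σt = 302.4, Σs² = 1293.81, Σt² = 13482.34, Σst = 4060.04
nΣst − ΣsΣt = 28420.28 − 28334.88 = 85.4
nΣs² − (Σs)² = 9056.67 − 8779.69 = 276.98; nΣt² − (Σt)² = 94376.38 − 91445.76 = 2930.62
r = 85.4 / √(276.98 × 2930.62) = 85.4 / 900.9568 ≈ 0.095

0.095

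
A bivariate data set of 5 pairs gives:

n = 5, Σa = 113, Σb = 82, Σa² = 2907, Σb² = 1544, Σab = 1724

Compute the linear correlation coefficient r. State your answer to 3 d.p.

-0.487

r = (nΣab − ΣaΣb) / √[(nΣa² − (Σa)²)(nΣb² − (Σb)²)]
Numerator: 5×1724 − 113×82 = -646
Denominator: √[(14535 − 12769)(7720 − 6724)] = √[1766 × 996] = 1326.2488
r = -646 / 1326.2488 ≈ -0.487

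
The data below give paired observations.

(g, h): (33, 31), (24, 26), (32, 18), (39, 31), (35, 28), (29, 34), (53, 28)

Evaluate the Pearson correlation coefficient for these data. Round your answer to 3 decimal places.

0.078

n = 7, Σg = 245, Σh = 196, Σg² = 9085, Σh² = 5646, Σgh = 6882
nΣgh − ΣgΣh = 48174 − 48020 = 154
nΣg² − (Σg)² = 63595 − 60025 = 3570; nΣh² − (Σh)² = 39522 − 38416 = 1106
r = 154 / √(3570 × 1106) = 154 / 1987.0632 ≈ 0.078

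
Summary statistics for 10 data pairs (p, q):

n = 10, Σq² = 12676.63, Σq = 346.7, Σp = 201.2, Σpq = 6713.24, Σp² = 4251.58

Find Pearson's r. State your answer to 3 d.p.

r = (nΣpq − ΣpΣq) / √[(nΣp² − (Σp)²)(nΣq² − (Σq)²)]
Numerator: 10×6713.24 − 201.2×346.7 = -2623.64
Denominator: √[(42515.8 − 40481.44)(126766.3 − 120200.89)] = √[2034.36 × 6565.41] = 3654.6419
r = -2623.64 / 3654.6419 ≈ -0.718

-0.718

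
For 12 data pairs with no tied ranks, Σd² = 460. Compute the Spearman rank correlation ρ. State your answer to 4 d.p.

ρ = 1 − 6Σd² / [n(n²−1)] = 1 − 6×460 / (12×143)
  = 1 − 2760/1716 = 1 − 1.60839 ≈ -0.6084

-0.6084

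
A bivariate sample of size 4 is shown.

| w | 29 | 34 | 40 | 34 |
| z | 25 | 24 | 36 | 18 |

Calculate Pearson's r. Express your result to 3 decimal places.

0.644

n = 4, Σw = 137, Σz = 103, Σw² = 4753, Σz² = 2821, Σwz = 3593
nΣwz − ΣwΣz = 14372 − 14111 = 261
nΣw² − (Σw)² = 19012 − 18769 = 243; nΣz² − (Σz)² = 11284 − 10609 = 675
r = 261 / √(243 × 675) = 261 / 405.0000 ≈ 0.644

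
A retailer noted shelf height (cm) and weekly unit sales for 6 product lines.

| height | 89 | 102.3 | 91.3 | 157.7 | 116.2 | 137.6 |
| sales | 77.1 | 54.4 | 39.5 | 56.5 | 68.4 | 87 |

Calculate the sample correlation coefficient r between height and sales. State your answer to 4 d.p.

0.2425

n = 6, Σx = 694.1, Σy = 382.9, Σx² = 84027.47, Σy² = 25903.83, Σxy = 44862.7
nΣxy − ΣxΣy = 269176.2 − 265770.89 = 3405.31
nΣx² − (Σx)² = 504164.82 − 481774.81 = 22390.01; nΣy² − (Σy)² = 155422.98 − 146612.41 = 8810.57
r = 3405.31 / √(22390.01 × 8810.57) = 3405.31 / 14045.2394 ≈ 0.2425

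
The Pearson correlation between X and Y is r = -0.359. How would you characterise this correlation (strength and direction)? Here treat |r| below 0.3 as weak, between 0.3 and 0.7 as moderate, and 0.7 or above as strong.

moderate negative

r = -0.359 < 0 so the relationship is negative.
|r| = 0.359, which falls in the moderate range.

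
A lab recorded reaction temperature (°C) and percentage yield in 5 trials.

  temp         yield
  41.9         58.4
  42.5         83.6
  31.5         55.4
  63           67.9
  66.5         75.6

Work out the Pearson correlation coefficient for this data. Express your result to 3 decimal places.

0.452

n = 5, Σx = 245.4, Σy = 340.9, Σx² = 12945.36, Σy² = 23794.45, Σxy = 17050.16
nΣxy − ΣxΣy = 85250.8 − 83656.86 = 1593.94
nΣx² − (Σx)² = 64726.8 − 60221.16 = 4505.64; nΣy² − (Σy)² = 118972.25 − 116212.81 = 2759.44
r = 1593.94 / √(4505.64 × 2759.44) = 1593.94 / 3526.0521 ≈ 0.452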